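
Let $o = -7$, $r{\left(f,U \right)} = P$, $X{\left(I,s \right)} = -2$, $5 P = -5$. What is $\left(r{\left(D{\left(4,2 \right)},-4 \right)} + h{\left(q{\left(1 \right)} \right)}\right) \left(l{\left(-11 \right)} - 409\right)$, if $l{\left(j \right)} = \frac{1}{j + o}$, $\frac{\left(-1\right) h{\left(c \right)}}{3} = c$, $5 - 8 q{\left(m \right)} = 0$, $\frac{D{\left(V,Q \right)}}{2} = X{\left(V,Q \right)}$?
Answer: $\frac{169349}{144} \approx 1176.0$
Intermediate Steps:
$P = -1$ ($P = \frac{1}{5} \left(-5\right) = -1$)
$D{\left(V,Q \right)} = -4$ ($D{\left(V,Q \right)} = 2 \left(-2\right) = -4$)
$r{\left(f,U \right)} = -1$
$q{\left(m \right)} = \frac{5}{8}$ ($q{\left(m \right)} = \frac{5}{8} - 0 = \frac{5}{8} + 0 = \frac{5}{8}$)
$h{\left(c \right)} = - 3 c$
$l{\left(j \right)} = \frac{1}{-7 + j}$ ($l{\left(j \right)} = \frac{1}{j - 7} = \frac{1}{-7 + j}$)
$\left(r{\left(D{\left(4,2 \right)},-4 \right)} + h{\left(q{\left(1 \right)} \right)}\right) \left(l{\left(-11 \right)} - 409\right) = \left(-1 - \frac{15}{8}\right) \left(\frac{1}{-7 - 11} - 409\right) = \left(-1 - \frac{15}{8}\right) \left(\frac{1}{-18} - 409\right) = - \frac{23 \left(- \frac{1}{18} - 409\right)}{8} = \left(- \frac{23}{8}\right) \left(- \frac{7363}{18}\right) = \frac{169349}{144}$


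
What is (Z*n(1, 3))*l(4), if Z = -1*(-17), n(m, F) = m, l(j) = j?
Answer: 68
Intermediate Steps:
Z = 17
(Z*n(1, 3))*l(4) = (17*1)*4 = 17*4 = 68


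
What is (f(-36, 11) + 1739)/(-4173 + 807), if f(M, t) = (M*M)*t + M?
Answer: -15959/3366 ≈ -4.7412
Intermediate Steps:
f(M, t) = M + t*M**2 (f(M, t) = M**2*t + M = t*M**2 + M = M + t*M**2)
(f(-36, 11) + 1739)/(-4173 + 807) = (-36*(1 - 36*11) + 1739)/(-4173 + 807) = (-36*(1 - 396) + 1739)/(-3366) = (-36*(-395) + 1739)*(-1/3366) = (14220 + 1739)*(-1/3366) = 15959*(-1/3366) = -15959/3366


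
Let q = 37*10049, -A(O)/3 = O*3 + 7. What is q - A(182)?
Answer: 373472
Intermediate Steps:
A(O) = -21 - 9*O (A(O) = -3*(O*3 + 7) = -3*(3*O + 7) = -3*(7 + 3*O) = -21 - 9*O)
q = 371813
q - A(182) = 371813 - (-21 - 9*182) = 371813 - (-21 - 1638) = 371813 - 1*(-1659) = 371813 + 1659 = 373472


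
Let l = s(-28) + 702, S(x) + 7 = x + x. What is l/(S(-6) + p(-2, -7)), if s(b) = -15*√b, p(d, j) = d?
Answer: -234/7 + 10*I*√7/7 ≈ -33.429 + 3.7796*I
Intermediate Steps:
S(x) = -7 + 2*x (S(x) = -7 + (x + x) = -7 + 2*x)
l = 702 - 30*I*√7 (l = -30*I*√7 + 702 = 702 - 30*I*√7 ≈ 702.0 - 79.373*I)
l/(S(-6) + p(-2, -7)) = (702 - 30*I*√7)/((-7 + 2*(-6)) - 2) = (702 - 30*I*√7)/((-7 - 12) - 2) = (702 - 30*I*√7)/(-19 - 2) = (702 - 30*I*√7)/(-21) = -(702 - 30*I*√7)/21 = -234/7 + 10*I*√7/7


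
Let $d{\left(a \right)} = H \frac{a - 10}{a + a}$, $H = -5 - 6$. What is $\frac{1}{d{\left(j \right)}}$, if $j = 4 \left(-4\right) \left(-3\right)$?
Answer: $- \frac{48}{209} \approx -0.22967$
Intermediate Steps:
$H = -11$ ($H = -5 - 6 = -11$)
$j = 48$ ($j = \left(-16\right) \left(-3\right) = 48$)
$d{\left(a \right)} = - \frac{11 \left(-10 + a\right)}{2 a}$ ($d{\left(a \right)} = - 11 \frac{a - 10}{a + a} = - 11 \frac{-10 + a}{2 a} = - \frac{11 \left(-10 + a\right)}{2 a}$)
$\frac{1}{d{\left(j \right)}} = \frac{1}{- \frac{11}{2} + \frac{55}{48}} = \frac{1}{- \frac{209}{48}} = - \frac{48}{209}$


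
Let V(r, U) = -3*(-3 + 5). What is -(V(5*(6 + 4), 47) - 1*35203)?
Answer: 35209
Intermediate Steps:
V(r, U) = -6 (V(r, U) = -3*2 = -6)
-(V(5*(6 + 4), 47) - 1*35203) = -(-6 - 1*35203) = -(-6 - 35203) = -1*(-35209) = 35209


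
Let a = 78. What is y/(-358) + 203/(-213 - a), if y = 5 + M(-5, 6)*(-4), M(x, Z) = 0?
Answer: -74129/104178 ≈ -0.71156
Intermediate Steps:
y = 5 (y = 5 + 0*(-4) = 5 + 0 = 5)
y/(-358) + 203/(-213 - a) = 5/(-358) + 203/(-213 - 1*78) = 5*(-1/358) + 203/(-213 - 78) = -5/358 + 203/(-291) = -5/358 + 203*(-1/291) = -5/358 - 203/291 = -74129/104178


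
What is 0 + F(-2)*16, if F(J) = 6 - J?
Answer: 128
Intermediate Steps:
0 + F(-2)*16 = 0 + (6 - 1*(-2))*16 = 0 + (6 + 2)*16 = 0 + 8*16 = 0 + 128 = 128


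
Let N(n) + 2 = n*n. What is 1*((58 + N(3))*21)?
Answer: 1365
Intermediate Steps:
N(n) = -2 + n² (N(n) = -2 + n*n = -2 + n²)
1*((58 + N(3))*21) = 1*((58 + (-2 + 3²))*21) = 1*((58 + (-2 + 9))*21) = 1*((58 + 7)*21) = 1*(65*21) = 1*1365 = 1365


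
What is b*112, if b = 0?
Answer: 0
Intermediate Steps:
b*112 = 0*112 = 0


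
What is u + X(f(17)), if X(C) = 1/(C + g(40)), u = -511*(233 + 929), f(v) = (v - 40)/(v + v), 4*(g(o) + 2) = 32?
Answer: -107474508/181 ≈ -5.9378e+5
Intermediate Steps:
g(o) = 6 (g(o) = -2 + (¼)*32 = -2 + 8 = 6)
f(v) = (-40 + v)/(2*v) (f(v) = (-40 + v)/((2*v)) = (-40 + v)*(1/(2*v)) = (-40 + v)/(2*v))
u = -593782 (u = -511*1162 = -593782)
X(C) = 1/(6 + C) (X(C) = 1/(C + 6) = 1/(6 + C))
u + X(f(17)) = -593782 + 1/(6 + (½)*(-40 + 17)/17) = -593782 + 1/(6 + (½)*(1/17)*(-23)) = -593782 + 1/(6 - 23/34) = -593782 + 1/(181/34) = -593782 + 34/181 = -107474508/181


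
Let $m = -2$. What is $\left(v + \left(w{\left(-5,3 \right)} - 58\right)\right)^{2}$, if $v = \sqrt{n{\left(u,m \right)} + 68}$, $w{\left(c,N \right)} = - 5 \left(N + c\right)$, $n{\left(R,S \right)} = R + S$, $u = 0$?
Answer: $\left(48 - \sqrt{66}\right)^{2} \approx 1590.1$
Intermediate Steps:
$w{\left(c,N \right)} = - 5 N - 5 c$
$v = \sqrt{66}$ ($v = \sqrt{\left(0 - 2\right) + 68} = \sqrt{-2 + 68} = \sqrt{66} \approx 8.124$)
$\left(v + \left(w{\left(-5,3 \right)} - 58\right)\right)^{2} = \left(\sqrt{66} - 48\right)^{2} = \left(-48 + \sqrt{66}\right)^{2}$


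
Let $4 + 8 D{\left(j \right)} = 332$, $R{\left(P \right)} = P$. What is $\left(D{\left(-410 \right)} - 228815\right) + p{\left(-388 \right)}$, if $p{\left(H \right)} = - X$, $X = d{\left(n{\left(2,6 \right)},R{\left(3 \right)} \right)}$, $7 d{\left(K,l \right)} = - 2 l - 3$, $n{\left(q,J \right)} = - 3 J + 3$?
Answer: $- \frac{1601409}{7} \approx -2.2877 \cdot 10^{5}$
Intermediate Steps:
$n{\left(q,J \right)} = 3 - 3 J$
$D{\left(j \right)} = 41$ ($D{\left(j \right)} = - \frac{1}{2} + \frac{1}{8} \cdot 332 = - \frac{1}{2} + \frac{83}{2} = 41$)
$d{\left(K,l \right)} = - \frac{3}{7} - \frac{2 l}{7}$ ($d{\left(K,l \right)} = \frac{- 2 l - 3}{7} = \frac{-3 - 2 l}{7} = - \frac{3}{7} - \frac{2 l}{7}$)
$X = - \frac{9}{7}$ ($X = - \frac{3}{7} - \frac{6}{7} = - \frac{9}{7} \approx -1.2857$)
$p{\left(H \right)} = \frac{9}{7}$ ($p{\left(H \right)} = \left(-1\right) \left(- \frac{9}{7}\right) = \frac{9}{7}$)
$\left(D{\left(-410 \right)} - 228815\right) + p{\left(-388 \right)} = \left(41 - 228815\right) + \frac{9}{7} = -228774 + \frac{9}{7} = - \frac{1601409}{7}$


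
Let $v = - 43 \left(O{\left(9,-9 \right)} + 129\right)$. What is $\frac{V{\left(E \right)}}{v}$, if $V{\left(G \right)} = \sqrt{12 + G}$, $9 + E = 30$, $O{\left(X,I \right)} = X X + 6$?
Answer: $- \frac{\sqrt{33}}{9288} \approx -0.00061849$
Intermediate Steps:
$O{\left(X,I \right)} = 6 + X^{2}$ ($O{\left(X,I \right)} = X^{2} + 6 = 6 + X^{2}$)
$E = 21$ ($E = -9 + 30 = 21$)
$v = -9288$ ($v = - 43 \left(\left(6 + 9^{2}\right) + 129\right) = - 43 \left(\left(6 + 81\right) + 129\right) = - 43 \left(87 + 129\right) = \left(-43\right) 216 = -9288$)
$\frac{V{\left(E \right)}}{v} = \frac{\sqrt{12 + 21}}{-9288} = \sqrt{33} \left(- \frac{1}{9288}\right) = - \frac{\sqrt{33}}{9288}$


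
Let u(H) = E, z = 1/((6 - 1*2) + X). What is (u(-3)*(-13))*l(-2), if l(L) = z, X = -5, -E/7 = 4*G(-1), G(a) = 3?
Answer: -1092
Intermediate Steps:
E = -84 (E = -28*3 = -7*12 = -84)
z = -1 (z = 1/((6 - 1*2) - 5) = 1/((6 - 2) - 5) = 1/(4 - 5) = 1/(-1) = -1)
u(H) = -84
l(L) = -1
(u(-3)*(-13))*l(-2) = -84*(-13)*(-1) = 1092*(-1) = -1092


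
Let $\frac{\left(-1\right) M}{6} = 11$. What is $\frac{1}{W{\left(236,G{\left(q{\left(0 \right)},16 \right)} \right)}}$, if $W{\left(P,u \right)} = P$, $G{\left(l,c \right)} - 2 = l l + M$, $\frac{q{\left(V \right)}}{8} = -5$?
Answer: $\frac{1}{236} \approx 0.0042373$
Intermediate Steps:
$M = -66$ ($M = \left(-6\right) 11 = -66$)
$q{\left(V \right)} = -40$ ($q{\left(V \right)} = 8 \left(-5\right) = -40$)
$G{\left(l,c \right)} = -64 + l^{2}$ ($G{\left(l,c \right)} = 2 + \left(l l - 66\right) = 2 + \left(l^{2} - 66\right) = 2 + \left(-66 + l^{2}\right) = -64 + l^{2}$)
$\frac{1}{W{\left(236,G{\left(q{\left(0 \right)},16 \right)} \right)}} = \frac{1}{236}$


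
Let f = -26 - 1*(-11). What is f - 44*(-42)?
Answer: 1833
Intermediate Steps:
f = -15 (f = -26 + 11 = -15)
f - 44*(-42) = -15 - 44*(-42) = -15 + 1848 = 1833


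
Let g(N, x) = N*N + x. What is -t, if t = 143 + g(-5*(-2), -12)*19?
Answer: -1815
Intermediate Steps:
g(N, x) = x + N**2 (g(N, x) = N**2 + x = x + N**2)
t = 1815 (t = 143 + (-12 + (-5*(-2))**2)*19 = 143 + (-12 + 10**2)*19 = 143 + (-12 + 100)*19 = 143 + 88*19 = 143 + 1672 = 1815)
-t = -1*1815 = -1815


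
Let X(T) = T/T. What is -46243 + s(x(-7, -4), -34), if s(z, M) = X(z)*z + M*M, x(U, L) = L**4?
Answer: -44831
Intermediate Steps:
X(T) = 1
s(z, M) = z + M**2 (s(z, M) = 1*z + M*M = z + M**2)
-46243 + s(x(-7, -4), -34) = -46243 + ((-4)**4 + (-34)**2) = -46243 + (256 + 1156) = -46243 + 1412 = -44831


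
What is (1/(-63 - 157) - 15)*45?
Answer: -29709/44 ≈ -675.20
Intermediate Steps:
(1/(-63 - 157) - 15)*45 = (1/(-220) - 15)*45 = (-1/220 - 15)*45 = -3301/220*45 = -29709/44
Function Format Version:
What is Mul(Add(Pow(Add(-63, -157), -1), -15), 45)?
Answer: Rational(-29709, 44) ≈ -675.20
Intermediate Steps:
Mul(Add(Pow(Add(-63, -157), -1), -15), 45) = Mul(Add(Pow(-220, -1), -15), 45) = Mul(Add(Rational(-1, 220), -15), 45) = Mul(Rational(-3301, 220), 45) = Rational(-29709, 44)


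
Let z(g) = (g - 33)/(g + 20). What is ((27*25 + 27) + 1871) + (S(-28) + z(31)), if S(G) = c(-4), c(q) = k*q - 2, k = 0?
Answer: 131119/51 ≈ 2571.0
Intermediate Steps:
c(q) = -2 (c(q) = 0*q - 2 = 0 - 2 = -2)
z(g) = (-33 + g)/(20 + g)
S(G) = -2
((27*25 + 27) + 1871) + (S(-28) + z(31)) = ((27*25 + 27) + 1871) + (-2 + (-33 + 31)/(20 + 31)) = ((675 + 27) + 1871) + (-2 - 2/51) = (702 + 1871) + (-2 + (1/51)*(-2)) = 2573 + (-2 - 2/51) = 2573 - 104/51 = 131119/51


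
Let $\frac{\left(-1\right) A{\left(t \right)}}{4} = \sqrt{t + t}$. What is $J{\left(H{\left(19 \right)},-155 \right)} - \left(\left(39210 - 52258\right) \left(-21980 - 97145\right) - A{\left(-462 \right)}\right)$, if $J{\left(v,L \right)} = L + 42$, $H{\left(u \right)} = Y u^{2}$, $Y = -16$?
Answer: $-1554343113 - 8 i \sqrt{231} \approx -1.5543 \cdot 10^{9} - 121.59 i$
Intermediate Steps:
$H{\left(u \right)} = - 16 u^{2}$
$A{\left(t \right)} = - 4 \sqrt{2} \sqrt{t}$ ($A{\left(t \right)} = - 4 \sqrt{t + t} = - 4 \sqrt{2 t} = - 4 \sqrt{2} \sqrt{t}$)
$J{\left(v,L \right)} = 42 + L$
$J{\left(H{\left(19 \right)},-155 \right)} - \left(\left(39210 - 52258\right) \left(-21980 - 97145\right) - A{\left(-462 \right)}\right) = \left(42 - 155\right) - \left(\left(39210 - 52258\right) \left(-21980 - 97145\right) - - 4 \sqrt{2} \sqrt{-462}\right) = -113 - \left(\left(-13048\right) \left(-119125\right) - - 4 \sqrt{2} i \sqrt{462}\right) = -113 - \left(1554343000 - - 8 i \sqrt{231}\right) = -113 - \left(1554343000 + 8 i \sqrt{231}\right) = -1554343113 - 8 i \sqrt{231}$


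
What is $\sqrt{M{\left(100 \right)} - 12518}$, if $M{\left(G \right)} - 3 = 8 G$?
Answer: $i \sqrt{11715} \approx 108.24 i$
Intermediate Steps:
$M{\left(G \right)} = 3 + 8 G$
$\sqrt{M{\left(100 \right)} - 12518} = \sqrt{\left(3 + 8 \cdot 100\right) - 12518} = \sqrt{\left(3 + 800\right) - 12518} = \sqrt{803 - 12518} = \sqrt{-11715} = i \sqrt{11715}$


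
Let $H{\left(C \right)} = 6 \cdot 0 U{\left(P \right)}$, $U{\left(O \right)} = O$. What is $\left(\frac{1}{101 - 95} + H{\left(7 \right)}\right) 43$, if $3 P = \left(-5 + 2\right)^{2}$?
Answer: $\frac{43}{6} \approx 7.1667$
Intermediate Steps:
$P = 3$ ($P = \frac{\left(-5 + 2\right)^{2}}{3} = \frac{\left(-3\right)^{2}}{3} = \frac{1}{3} \cdot 9 = 3$)
$H{\left(C \right)} = 0$ ($H{\left(C \right)} = 6 \cdot 0 \cdot 3 = 0 \cdot 3 = 0$)
$\left(\frac{1}{101 - 95} + H{\left(7 \right)}\right) 43 = \left(\frac{1}{101 - 95} + 0\right) 43 = \left(\frac{1}{6} + 0\right) 43 = \frac{1}{6} \cdot 43 = \frac{43}{6}$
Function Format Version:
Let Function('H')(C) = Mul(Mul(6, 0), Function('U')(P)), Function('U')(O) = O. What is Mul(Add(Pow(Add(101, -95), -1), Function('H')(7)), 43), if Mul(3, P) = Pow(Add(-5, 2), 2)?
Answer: Rational(43, 6) ≈ 7.1667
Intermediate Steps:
P = 3 (P = Mul(Rational(1, 3), Pow(Add(-5, 2), 2)) = Mul(Rational(1, 3), Pow(-3, 2)) = Mul(Rational(1, 3), 9) = 3)
Function('H')(C) = 0 (Function('H')(C) = Mul(Mul(6, 0), 3) = Mul(0, 3) = 0)
Mul(Add(Pow(Add(101, -95), -1), Function('H')(7)), 43) = Mul(Add(Pow(Add(101, -95), -1), 0), 43) = Mul(Add(Pow(6, -1), 0), 43) = Mul(Add(Rational(1, 6), 0), 43) = Mul(Rational(1, 6), 43) = Rational(43, 6)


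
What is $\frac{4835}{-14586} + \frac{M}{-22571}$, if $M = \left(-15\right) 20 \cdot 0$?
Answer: $- \frac{4835}{14586} \approx -0.33148$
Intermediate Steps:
$M = 0$ ($M = \left(-300\right) 0 = 0$)
$\frac{4835}{-14586} + \frac{M}{-22571} = \frac{4835}{-14586} + \frac{0}{-22571} = 4835 \left(- \frac{1}{14586}\right) + 0 \left(- \frac{1}{22571}\right) = - \frac{4835}{14586} + 0 = - \frac{4835}{14586}$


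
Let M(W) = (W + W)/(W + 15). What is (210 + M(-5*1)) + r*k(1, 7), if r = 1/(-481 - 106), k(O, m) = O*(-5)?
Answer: 122688/587 ≈ 209.01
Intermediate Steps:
M(W) = 2*W/(15 + W) (M(W) = (2*W)/(15 + W) = 2*W/(15 + W))
k(O, m) = -5*O
r = -1/587 (r = 1/(-587) = -1/587 ≈ -0.0017036)
(210 + M(-5*1)) + r*k(1, 7) = (210 + 2*(-5*1)/(15 - 5*1)) - (-5)/587 = (210 + 2*(-5)/(15 - 5)) - 1/587*(-5) = (210 + 2*(-5)/10) + 5/587 = (210 + 2*(-5)*(⅒)) + 5/587 = (210 - 1) + 5/587 = 209 + 5/587 = 122688/587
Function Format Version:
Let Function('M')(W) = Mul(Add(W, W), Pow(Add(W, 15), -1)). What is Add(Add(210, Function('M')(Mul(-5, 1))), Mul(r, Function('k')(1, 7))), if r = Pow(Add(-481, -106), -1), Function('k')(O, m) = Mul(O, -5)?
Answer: Rational(122688, 587) ≈ 209.01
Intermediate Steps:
Function('M')(W) = Mul(2, W, Pow(Add(15, W), -1)) (Function('M')(W) = Mul(Mul(2, W), Pow(Add(15, W), -1)) = Mul(2, W, Pow(Add(15, W), -1)))
Function('k')(O, m) = Mul(-5, O)
r = Rational(-1, 587) (r = Pow(-587, -1) = Rational(-1, 587) ≈ -0.0017036)
Add(Add(210, Function('M')(Mul(-5, 1))), Mul(r, Function('k')(1, 7))) = Add(Add(210, Mul(2, Mul(-5, 1), Pow(Add(15, Mul(-5, 1)), -1))), Mul(Rational(-1, 587), Mul(-5, 1))) = Add(Add(210, Mul(2, -5, Pow(Add(15, -5), -1))), Mul(Rational(-1, 587), -5)) = Add(Add(210, Mul(2, -5, Pow(10, -1))), Rational(5, 587)) = Add(Add(210, Mul(2, -5, Rational(1, 10))), Rational(5, 587)) = Add(Add(210, -1), Rational(5, 587)) = Add(209, Rational(5, 587)) = Rational(122688, 587)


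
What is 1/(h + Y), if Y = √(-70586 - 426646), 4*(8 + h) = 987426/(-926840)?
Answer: -28404222253040/1708788363644498209 - 41233554508800*I*√3453/1708788363644498209 ≈ -1.6622e-5 - 0.0014179*I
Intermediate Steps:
h = -15323153/1853680 (h = -8 + (987426/(-926840))/4 = -8 + (987426*(-1/926840))/4 = -8 + (¼)*(-493713/463420) = -8 - 493713/1853680 = -15323153/1853680 ≈ -8.2663)
Y = 12*I*√3453 (Y = √(-497232) = 12*I*√3453 ≈ 705.15*I)
1/(h + Y) = 1/(-15323153/1853680 + 12*I*√3453)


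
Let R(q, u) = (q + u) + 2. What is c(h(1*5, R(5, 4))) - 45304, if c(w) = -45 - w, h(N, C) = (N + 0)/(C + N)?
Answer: -725589/16 ≈ -45349.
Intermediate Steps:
R(q, u) = 2 + q + u
h(N, C) = N/(C + N)
c(h(1*5, R(5, 4))) - 45304 = (-45 - 1*5/((2 + 5 + 4) + 1*5)) - 45304 = (-45 - 5/(11 + 5)) - 45304 = (-45 - 5/16) - 45304 = -725/16 - 45304 = -725589/16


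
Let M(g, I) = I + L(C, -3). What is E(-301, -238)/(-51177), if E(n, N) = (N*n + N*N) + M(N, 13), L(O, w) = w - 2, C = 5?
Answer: -128290/51177 ≈ -2.5068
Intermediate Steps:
L(O, w) = -2 + w
M(g, I) = -5 + I (M(g, I) = I + (-2 - 3) = I - 5 = -5 + I)
E(n, N) = 8 + N² + N*n (E(n, N) = (N*n + N*N) + (-5 + 13) = (N*n + N²) + 8 = (N² + N*n) + 8 = 8 + N² + N*n)
E(-301, -238)/(-51177) = (8 + (-238)² - 238*(-301))/(-51177) = (8 + 56644 + 71638)*(-1/51177) = 128290*(-1/51177) = -128290/51177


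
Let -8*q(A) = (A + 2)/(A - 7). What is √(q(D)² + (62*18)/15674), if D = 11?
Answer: √14857737265/250784 ≈ 0.48604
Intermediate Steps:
q(A) = -(2 + A)/(8*(-7 + A)) (q(A) = -(A + 2)/(8*(A - 7)) = -(2 + A)/(8*(-7 + A)))
√(q(D)² + (62*18)/15674) = √(((-2 - 1*11)/(8*(-7 + 11)))² + (62*18)/15674) = √(((⅛)*(-2 - 11)/4)² + 1116*(1/15674)) = √(((⅛)*(¼)*(-13))² + 558/7837) = √((-13/32)² + 558/7837) = √(169/1024 + 558/7837) = √(1895845/8025088) = √14857737265/250784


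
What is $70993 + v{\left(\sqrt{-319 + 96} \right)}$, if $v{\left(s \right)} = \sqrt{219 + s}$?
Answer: $70993 + \sqrt{219 + i \sqrt{223}} \approx 71008.0 + 0.50425 i$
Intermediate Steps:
$70993 + v{\left(\sqrt{-319 + 96} \right)} = 70993 + \sqrt{219 + \sqrt{-319 + 96}} = 70993 + \sqrt{219 + \sqrt{-223}} = 70993 + \sqrt{219 + i \sqrt{223}}$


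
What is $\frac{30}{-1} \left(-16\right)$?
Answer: $480$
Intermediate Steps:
$\frac{30}{-1} \left(-16\right) = 30 \left(-1\right) \left(-16\right) = \left(-30\right) \left(-16\right) = 480$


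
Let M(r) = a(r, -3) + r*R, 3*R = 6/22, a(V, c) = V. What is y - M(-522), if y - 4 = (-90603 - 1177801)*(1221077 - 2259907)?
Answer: 14494217406828/11 ≈ 1.3177e+12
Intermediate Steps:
R = 1/11 (R = (6/22)/3 = (6*(1/22))/3 = (1/3)*(3/11) = 1/11 ≈ 0.090909)
M(r) = 12*r/11 (M(r) = r + r*(1/11) = r + r/11 = 12*r/11)
y = 1317656127324 (y = 4 + (-90603 - 1177801)*(1221077 - 2259907) = 4 - 1268404*(-1038830) = 4 + 1317656127320 = 1317656127324)
y - M(-522) = 1317656127324 - 12*(-522)/11 = 1317656127324 - 1*(-6264/11) = 1317656127324 + 6264/11 = 14494217406828/11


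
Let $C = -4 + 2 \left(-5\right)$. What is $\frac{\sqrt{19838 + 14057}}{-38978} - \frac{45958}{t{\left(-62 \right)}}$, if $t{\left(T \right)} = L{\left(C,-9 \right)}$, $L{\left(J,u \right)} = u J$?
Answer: $- \frac{22979}{63} - \frac{\sqrt{33895}}{38978} \approx -364.75$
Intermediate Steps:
$C = -14$ ($C = -4 - 10 = -14$)
$L{\left(J,u \right)} = J u$
$t{\left(T \right)} = 126$ ($t{\left(T \right)} = \left(-14\right) \left(-9\right) = 126$)
$\frac{\sqrt{19838 + 14057}}{-38978} - \frac{45958}{t{\left(-62 \right)}} = \frac{\sqrt{19838 + 14057}}{-38978} - \frac{45958}{126} = \sqrt{33895} \left(- \frac{1}{38978}\right) - \frac{22979}{63} = - \frac{\sqrt{33895}}{38978} - \frac{22979}{63} = - \frac{22979}{63} - \frac{\sqrt{33895}}{38978}$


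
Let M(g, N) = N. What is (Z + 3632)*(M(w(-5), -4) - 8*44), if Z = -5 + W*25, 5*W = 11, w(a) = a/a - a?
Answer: -1310792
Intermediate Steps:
w(a) = 1 - a
W = 11/5 (W = (1/5)*11 = 11/5 ≈ 2.2000)
Z = 50 (Z = -5 + (11/5)*25 = -5 + 55 = 50)
(Z + 3632)*(M(w(-5), -4) - 8*44) = (50 + 3632)*(-4 - 8*44) = 3682*(-4 - 352) = 3682*(-356) = -1310792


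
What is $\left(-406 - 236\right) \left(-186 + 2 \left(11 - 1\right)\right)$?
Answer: $106572$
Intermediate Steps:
$\left(-406 - 236\right) \left(-186 + 2 \left(11 - 1\right)\right) = - 642 \left(-186 + 2 \cdot 10\right) = - 642 \left(-186 + 20\right) = \left(-642\right) \left(-166\right) = 106572$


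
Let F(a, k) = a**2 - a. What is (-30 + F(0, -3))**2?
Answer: 900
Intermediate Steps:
(-30 + F(0, -3))**2 = (-30 + 0*(-1 + 0))**2 = (-30 + 0*(-1))**2 = (-30 + 0)**2 = (-30)**2 = 900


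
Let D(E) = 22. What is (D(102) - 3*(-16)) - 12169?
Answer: -12099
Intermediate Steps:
(D(102) - 3*(-16)) - 12169 = (22 - 3*(-16)) - 12169 = (22 + 48) - 12169 = 70 - 12169 = -12099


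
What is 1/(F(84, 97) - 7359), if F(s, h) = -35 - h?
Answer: -1/7491 ≈ -0.00013349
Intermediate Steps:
1/(F(84, 97) - 7359) = 1/((-35 - 1*97) - 7359) = 1/((-35 - 97) - 7359) = 1/(-132 - 7359) = 1/(-7491) = -1/7491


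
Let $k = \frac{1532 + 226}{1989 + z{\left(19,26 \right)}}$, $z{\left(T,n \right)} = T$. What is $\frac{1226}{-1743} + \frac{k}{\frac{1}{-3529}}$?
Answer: $- \frac{5408001217}{1749972} \approx -3090.3$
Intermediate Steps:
$k = \frac{879}{1004}$ ($k = \frac{1532 + 226}{1989 + 19} = \frac{1758}{2008} = 1758 \cdot \frac{1}{2008} = \frac{879}{1004} \approx 0.8755$)
$\frac{1226}{-1743} + \frac{k}{\frac{1}{-3529}} = \frac{1226}{-1743} + \frac{879}{1004 \frac{1}{-3529}} = 1226 \left(- \frac{1}{1743}\right) + \frac{879}{1004 \left(- \frac{1}{3529}\right)} = - \frac{1226}{1743} + \frac{879}{1004} \left(-3529\right) = - \frac{1226}{1743} - \frac{3101991}{1004} = - \frac{5408001217}{1749972}$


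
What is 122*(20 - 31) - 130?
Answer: -1472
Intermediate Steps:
122*(20 - 31) - 130 = 122*(-11) - 130 = -1342 - 130 = -1472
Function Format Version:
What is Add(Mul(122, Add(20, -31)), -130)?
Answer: -1472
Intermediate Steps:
Add(Mul(122, Add(20, -31)), -130) = Add(Mul(122, -11), -130) = Add(-1342, -130) = -1472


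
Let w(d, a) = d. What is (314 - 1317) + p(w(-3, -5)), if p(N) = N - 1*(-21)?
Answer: -985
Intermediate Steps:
p(N) = 21 + N (p(N) = N + 21 = 21 + N)
(314 - 1317) + p(w(-3, -5)) = (314 - 1317) + (21 - 3) = -1003 + 18 = -985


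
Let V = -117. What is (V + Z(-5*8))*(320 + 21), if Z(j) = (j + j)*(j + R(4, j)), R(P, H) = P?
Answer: 942183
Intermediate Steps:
Z(j) = 2*j*(4 + j) (Z(j) = (j + j)*(j + 4) = (2*j)*(4 + j) = 2*j*(4 + j))
(V + Z(-5*8))*(320 + 21) = (-117 + 2*(-5*8)*(4 - 5*8))*(320 + 21) = (-117 + 2*(-40)*(4 - 40))*341 = (-117 + 2*(-40)*(-36))*341 = (-117 + 2880)*341 = 2763*341 = 942183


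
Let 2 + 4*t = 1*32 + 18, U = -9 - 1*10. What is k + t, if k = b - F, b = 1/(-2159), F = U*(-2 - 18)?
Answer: -794513/2159 ≈ -368.00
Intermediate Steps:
U = -19 (U = -9 - 10 = -19)
t = 12 (t = -1/2 + (1*32 + 18)/4 = -1/2 + (32 + 18)/4 = -1/2 + (1/4)*50 = -1/2 + 25/2 = 12)
F = 380 (F = -19*(-2 - 18) = -19*(-20) = 380)
b = -1/2159 ≈ -0.00046318
k = -820421/2159 (k = -1/2159 - 1*380 = -1/2159 - 380 = -820421/2159 ≈ -380.00)
k + t = -820421/2159 + 12 = -794513/2159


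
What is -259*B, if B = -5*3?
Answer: 3885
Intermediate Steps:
B = -15
-259*B = -259*(-15) = 3885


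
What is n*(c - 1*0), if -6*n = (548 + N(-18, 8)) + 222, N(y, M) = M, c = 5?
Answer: -1945/3 ≈ -648.33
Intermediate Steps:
n = -389/3 (n = -((548 + 8) + 222)/6 = -(556 + 222)/6 = -⅙*778 = -389/3 ≈ -129.67)
n*(c - 1*0) = -389*(5 - 1*0)/3 = -389*(5 + 0)/3 = -389/3*5 = -1945/3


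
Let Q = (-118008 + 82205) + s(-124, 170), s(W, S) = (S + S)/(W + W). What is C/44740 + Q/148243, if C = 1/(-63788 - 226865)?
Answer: -14433396152713843/59759461969412260 ≈ -0.24152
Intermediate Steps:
s(W, S) = S/W (s(W, S) = (2*S)/((2*W)) = (2*S)*(1/(2*W)) = S/W)
Q = -2219871/62 (Q = (-118008 + 82205) + 170/(-124) = -35803 + 170*(-1/124) = -35803 - 85/62 = -2219871/62 ≈ -35804.)
C = -1/290653 (C = 1/(-290653) = -1/290653 ≈ -3.4405e-6)
C/44740 + Q/148243 = -1/290653/44740 - 2219871/62/148243 = -1/290653*1/44740 - 2219871/62*1/148243 = -1/13003815220 - 2219871/9191066 = -14433396152713843/59759461969412260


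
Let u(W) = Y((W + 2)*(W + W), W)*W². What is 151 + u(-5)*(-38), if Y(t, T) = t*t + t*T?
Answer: -712349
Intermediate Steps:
Y(t, T) = t² + T*t
u(W) = 2*W³*(2 + W)*(W + 2*W*(2 + W)) (u(W) = (((W + 2)*(W + W))*(W + (W + 2)*(W + W)))*W² = (((2 + W)*(2*W))*(W + (2 + W)*(2*W)))*W² = ((2*W*(2 + W))*(W + 2*W*(2 + W)))*W² = (2*W*(2 + W)*(W + 2*W*(2 + W)))*W² = 2*W³*(2 + W)*(W + 2*W*(2 + W)))
151 + u(-5)*(-38) = 151 + (2*(-5)⁴*(2 - 5)*(5 + 2*(-5)))*(-38) = 151 + (2*625*(-3)*(5 - 10))*(-38) = 151 + (2*625*(-3)*(-5))*(-38) = 151 + 18750*(-38) = 151 - 712500 = -712349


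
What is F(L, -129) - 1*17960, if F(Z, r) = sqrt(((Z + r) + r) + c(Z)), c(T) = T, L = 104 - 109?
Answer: -17960 + 2*I*sqrt(67) ≈ -17960.0 + 16.371*I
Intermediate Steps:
L = -5
F(Z, r) = sqrt(2*Z + 2*r) (F(Z, r) = sqrt(((Z + r) + r) + Z) = sqrt((Z + 2*r) + Z) = sqrt(2*Z + 2*r))
F(L, -129) - 1*17960 = sqrt(2*(-5) + 2*(-129)) - 1*17960 = sqrt(-10 - 258) - 17960 = sqrt(-268) - 17960 = 2*I*sqrt(67) - 17960 = -17960 + 2*I*sqrt(67)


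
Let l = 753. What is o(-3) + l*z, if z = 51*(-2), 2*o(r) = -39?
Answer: -153651/2 ≈ -76826.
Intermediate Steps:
o(r) = -39/2 (o(r) = (1/2)*(-39) = -39/2)
z = -102
o(-3) + l*z = -39/2 + 753*(-102) = -39/2 - 76806 = -153651/2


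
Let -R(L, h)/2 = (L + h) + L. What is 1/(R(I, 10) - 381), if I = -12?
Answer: -1/353 ≈ -0.0028329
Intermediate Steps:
R(L, h) = -4*L - 2*h (R(L, h) = -2*((L + h) + L) = -2*(h + 2*L) = -4*L - 2*h)
1/(R(I, 10) - 381) = 1/((-4*(-12) - 2*10) - 381) = 1/((48 - 20) - 381) = 1/(28 - 381) = 1/(-353) = -1/353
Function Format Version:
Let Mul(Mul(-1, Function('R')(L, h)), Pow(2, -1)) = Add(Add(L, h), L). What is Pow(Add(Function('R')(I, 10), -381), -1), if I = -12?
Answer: Rational(-1, 353) ≈ -0.0028329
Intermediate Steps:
Function('R')(L, h) = Add(Mul(-4, L), Mul(-2, h)) (Function('R')(L, h) = Mul(-2, Add(Add(L, h), L)) = Mul(-2, Add(h, Mul(2, L))) = Add(Mul(-4, L), Mul(-2, h)))
Pow(Add(Function('R')(I, 10), -381), -1) = Pow(Add(Add(Mul(-4, -12), Mul(-2, 10)), -381), -1) = Pow(Add(Add(48, -20), -381), -1) = Pow(Add(28, -381), -1) = Pow(-353, -1) = Rational(-1, 353)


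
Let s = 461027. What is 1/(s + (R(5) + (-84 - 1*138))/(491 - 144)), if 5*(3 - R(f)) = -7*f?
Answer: 347/159976157 ≈ 2.1691e-6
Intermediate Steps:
R(f) = 3 + 7*f/5 (R(f) = 3 - (-7)*f/5 = 3 + 7*f/5)
1/(s + (R(5) + (-84 - 1*138))/(491 - 144)) = 1/(461027 + ((3 + (7/5)*5) + (-84 - 1*138))/(491 - 144)) = 1/(461027 + ((3 + 7) + (-84 - 138))/347) = 1/(461027 + (10 - 222)/347) = 1/(461027 + (1/347)*(-212)) = 1/(461027 - 212/347) = 1/(159976157/347) = 347/159976157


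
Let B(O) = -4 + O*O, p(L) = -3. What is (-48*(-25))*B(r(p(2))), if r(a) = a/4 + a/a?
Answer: -4725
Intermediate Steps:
r(a) = 1 + a/4 (r(a) = a*(¼) + 1 = a/4 + 1 = 1 + a/4)
B(O) = -4 + O²
(-48*(-25))*B(r(p(2))) = (-48*(-25))*(-4 + (1 + (¼)*(-3))²) = 1200*(-4 + (1 - ¾)²) = 1200*(-4 + (¼)²) = 1200*(-4 + 1/16) = 1200*(-63/16) = -4725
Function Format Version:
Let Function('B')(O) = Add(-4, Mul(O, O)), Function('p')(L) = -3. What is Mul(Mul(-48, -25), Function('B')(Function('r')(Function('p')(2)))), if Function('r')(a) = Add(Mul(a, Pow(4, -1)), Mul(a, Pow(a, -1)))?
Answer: -4725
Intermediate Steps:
Function('r')(a) = Add(1, Mul(Rational(1, 4), a)) (Function('r')(a) = Add(Mul(a, Rational(1, 4)), 1) = Add(Mul(Rational(1, 4), a), 1) = Add(1, Mul(Rational(1, 4), a)))
Function('B')(O) = Add(-4, Pow(O, 2))
Mul(Mul(-48, -25), Function('B')(Function('r')(Function('p')(2)))) = Mul(Mul(-48, -25), Add(-4, Pow(Add(1, Mul(Rational(1, 4), -3)), 2))) = Mul(1200, Add(-4, Pow(Add(1, Rational(-3, 4)), 2))) = Mul(1200, Add(-4, Pow(Rational(1, 4), 2))) = Mul(1200, Add(-4, Rational(1, 16))) = Mul(1200, Rational(-63, 16)) = -4725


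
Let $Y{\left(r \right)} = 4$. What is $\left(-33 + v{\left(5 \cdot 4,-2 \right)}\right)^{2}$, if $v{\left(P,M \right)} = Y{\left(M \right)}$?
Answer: $841$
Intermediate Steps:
$v{\left(P,M \right)} = 4$
$\left(-33 + v{\left(5 \cdot 4,-2 \right)}\right)^{2} = \left(-33 + 4\right)^{2} = \left(-29\right)^{2} = 841$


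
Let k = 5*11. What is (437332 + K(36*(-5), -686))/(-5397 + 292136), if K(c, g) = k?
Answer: 437387/286739 ≈ 1.5254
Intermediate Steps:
k = 55
K(c, g) = 55
(437332 + K(36*(-5), -686))/(-5397 + 292136) = (437332 + 55)/(-5397 + 292136) = 437387/286739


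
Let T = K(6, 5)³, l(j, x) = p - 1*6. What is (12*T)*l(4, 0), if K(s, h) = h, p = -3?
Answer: -13500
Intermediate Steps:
l(j, x) = -9 (l(j, x) = -3 - 1*6 = -3 - 6 = -9)
T = 125 (T = 5³ = 125)
(12*T)*l(4, 0) = (12*125)*(-9) = 1500*(-9) = -13500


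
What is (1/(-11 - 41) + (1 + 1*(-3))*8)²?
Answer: 693889/2704 ≈ 256.62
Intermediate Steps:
(1/(-11 - 41) + (1 + 1*(-3))*8)² = (1/(-52) + (1 - 3)*8)² = (-1/52 - 2*8)² = (-1/52 - 16)² = (-833/52)² = 693889/2704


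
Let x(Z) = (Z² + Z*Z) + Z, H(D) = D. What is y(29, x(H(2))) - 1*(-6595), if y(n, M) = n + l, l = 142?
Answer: 6766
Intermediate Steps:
x(Z) = Z + 2*Z² (x(Z) = (Z² + Z²) + Z = 2*Z² + Z = Z + 2*Z²)
y(n, M) = 142 + n (y(n, M) = n + 142 = 142 + n)
y(29, x(H(2))) - 1*(-6595) = (142 + 29) - 1*(-6595) = 171 + 6595 = 6766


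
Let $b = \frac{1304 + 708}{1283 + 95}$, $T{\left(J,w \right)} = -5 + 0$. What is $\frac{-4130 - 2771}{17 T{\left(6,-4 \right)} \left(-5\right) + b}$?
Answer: $- \frac{4754789}{293831} \approx -16.182$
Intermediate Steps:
$T{\left(J,w \right)} = -5$
$b = \frac{1006}{689}$ ($b = \frac{2012}{1378} = 2012 \cdot \frac{1}{1378} = \frac{1006}{689} \approx 1.4601$)
$\frac{-4130 - 2771}{17 T{\left(6,-4 \right)} \left(-5\right) + b} = \frac{-4130 - 2771}{17 \left(-5\right) \left(-5\right) + \frac{1006}{689}} = - \frac{6901}{\left(-85\right) \left(-5\right) + \frac{1006}{689}} = - \frac{6901}{425 + \frac{1006}{689}} = - \frac{6901}{\frac{293831}{689}} = \left(-6901\right) \frac{689}{293831} = - \frac{4754789}{293831}$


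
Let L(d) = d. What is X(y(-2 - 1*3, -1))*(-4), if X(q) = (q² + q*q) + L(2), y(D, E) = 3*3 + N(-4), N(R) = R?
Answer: -208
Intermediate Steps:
y(D, E) = 5 (y(D, E) = 3*3 - 4 = 9 - 4 = 5)
X(q) = 2 + 2*q² (X(q) = (q² + q*q) + 2 = (q² + q²) + 2 = 2*q² + 2 = 2 + 2*q²)
X(y(-2 - 1*3, -1))*(-4) = (2 + 2*5²)*(-4) = (2 + 2*25)*(-4) = (2 + 50)*(-4) = 52*(-4) = -208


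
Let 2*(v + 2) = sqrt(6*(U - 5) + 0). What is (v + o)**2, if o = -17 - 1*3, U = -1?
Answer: 475 - 132*I ≈ 475.0 - 132.0*I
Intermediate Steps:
v = -2 + 3*I (v = -2 + sqrt(6*(-1 - 5) + 0)/2 = -2 + sqrt(6*(-6) + 0)/2 = -2 + sqrt(-36 + 0)/2 = -2 + sqrt(-36)/2 = -2 + (6*I)/2 = -2 + 3*I ≈ -2.0 + 3.0*I)
o = -20 (o = -17 - 3 = -20)
(v + o)**2 = ((-2 + 3*I) - 20)**2 = (-22 + 3*I)**2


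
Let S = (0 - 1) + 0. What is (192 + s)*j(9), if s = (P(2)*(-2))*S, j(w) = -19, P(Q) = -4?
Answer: -3496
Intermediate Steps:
S = -1 (S = -1 + 0 = -1)
s = -8 (s = -4*(-2)*(-1) = 8*(-1) = -8)
(192 + s)*j(9) = (192 - 8)*(-19) = 184*(-19) = -3496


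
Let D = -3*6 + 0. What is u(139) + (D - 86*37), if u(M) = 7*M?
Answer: -2227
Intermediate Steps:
D = -18 (D = -18 + 0 = -18)
u(139) + (D - 86*37) = 7*139 + (-18 - 86*37) = 973 + (-18 - 3182) = 973 - 3200 = -2227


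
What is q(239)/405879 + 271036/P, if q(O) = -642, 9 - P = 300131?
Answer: -18366749828/20302202873 ≈ -0.90467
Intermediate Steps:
P = -300122 (P = 9 - 1*300131 = 9 - 300131 = -300122)
q(239)/405879 + 271036/P = -642/405879 + 271036/(-300122) = -642*1/405879 + 271036*(-1/300122) = -214/135293 - 135518/150061 = -18366749828/20302202873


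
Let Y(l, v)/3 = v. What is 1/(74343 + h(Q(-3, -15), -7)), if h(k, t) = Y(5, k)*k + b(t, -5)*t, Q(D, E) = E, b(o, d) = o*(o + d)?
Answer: 1/74430 ≈ 1.3435e-5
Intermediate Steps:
b(o, d) = o*(d + o)
Y(l, v) = 3*v
h(k, t) = 3*k² + t²*(-5 + t) (h(k, t) = (3*k)*k + (t*(-5 + t))*t = 3*k² + t²*(-5 + t))
1/(74343 + h(Q(-3, -15), -7)) = 1/(74343 + (3*(-15)² + (-7)²*(-5 - 7))) = 1/(74343 + (3*225 + 49*(-12))) = 1/(74343 + (675 - 588)) = 1/(74343 + 87) = 1/74430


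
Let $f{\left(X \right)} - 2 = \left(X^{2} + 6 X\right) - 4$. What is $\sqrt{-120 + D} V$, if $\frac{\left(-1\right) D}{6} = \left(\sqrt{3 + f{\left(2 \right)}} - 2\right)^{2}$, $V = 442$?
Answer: $442 \sqrt{-246 + 24 \sqrt{17}} \approx 5359.8 i$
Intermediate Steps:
$f{\left(X \right)} = -2 + X^{2} + 6 X$ ($f{\left(X \right)} = 2 - \left(4 - X^{2} - 6 X\right) = 2 + \left(-4 + X^{2} + 6 X\right) = -2 + X^{2} + 6 X$)
$D = - 6 \left(-2 + \sqrt{17}\right)^{2}$ ($D = - 6 \left(\sqrt{3 + \left(-2 + 2^{2} + 6 \cdot 2\right)} - 2\right)^{2} = - 6 \left(\sqrt{3 + \left(-2 + 4 + 12\right)} - 2\right)^{2} = - 6 \left(\sqrt{3 + 14} - 2\right)^{2} = - 6 \left(\sqrt{17} - 2\right)^{2} = - 6 \left(-2 + \sqrt{17}\right)^{2} \approx -27.045$)
$\sqrt{-120 + D} V = \sqrt{-120 - \left(126 - 24 \sqrt{17}\right)} 442 = \sqrt{-246 + 24 \sqrt{17}} \cdot 442 = 442 \sqrt{-246 + 24 \sqrt{17}}$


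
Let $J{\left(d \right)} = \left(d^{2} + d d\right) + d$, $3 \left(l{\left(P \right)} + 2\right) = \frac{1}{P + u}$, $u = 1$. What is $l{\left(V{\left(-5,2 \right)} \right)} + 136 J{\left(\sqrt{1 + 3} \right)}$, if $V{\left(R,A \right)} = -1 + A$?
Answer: $\frac{8149}{6} \approx 1358.2$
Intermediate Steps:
$l{\left(P \right)} = -2 + \frac{1}{3 \left(1 + P\right)}$ ($l{\left(P \right)} = -2 + \frac{1}{3 \left(P + 1\right)} = -2 + \frac{1}{3 \left(1 + P\right)}$)
$J{\left(d \right)} = d + 2 d^{2}$ ($J{\left(d \right)} = \left(d^{2} + d^{2}\right) + d = 2 d^{2} + d = d + 2 d^{2}$)
$l{\left(V{\left(-5,2 \right)} \right)} + 136 J{\left(\sqrt{1 + 3} \right)} = \frac{-5 - 6 \left(-1 + 2\right)}{3 \left(1 + \left(-1 + 2\right)\right)} + 136 \sqrt{1 + 3} \left(1 + 2 \sqrt{1 + 3}\right) = \frac{-5 - 6}{3 \left(1 + 1\right)} + 136 \sqrt{4} \left(1 + 2 \sqrt{4}\right) = \frac{-5 - 6}{3 \cdot 2} + 136 \cdot 2 \left(1 + 2 \cdot 2\right) = \frac{1}{3} \cdot \frac{1}{2} \left(-11\right) + 136 \cdot 2 \left(1 + 4\right) = - \frac{11}{6} + 136 \cdot 2 \cdot 5 = - \frac{11}{6} + 136 \cdot 10 = - \frac{11}{6} + 1360 = \frac{8149}{6}$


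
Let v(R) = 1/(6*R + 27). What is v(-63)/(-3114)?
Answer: 1/1093014 ≈ 9.1490e-7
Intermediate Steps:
v(R) = 1/(27 + 6*R)
v(-63)/(-3114) = (1/(3*(9 + 2*(-63))))/(-3114) = (1/(3*(9 - 126)))*(-1/3114) = ((⅓)/(-117))*(-1/3114) = ((⅓)*(-1/117))*(-1/3114) = -1/351*(-1/3114) = 1/1093014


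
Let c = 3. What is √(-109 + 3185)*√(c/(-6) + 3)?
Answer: √7690 ≈ 87.693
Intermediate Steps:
√(-109 + 3185)*√(c/(-6) + 3) = √(-109 + 3185)*√(3/(-6) + 3) = √3076*√(3*(-⅙) + 3) = (2*√769)*√(-½ + 3) = (2*√769)*√(5/2) = (2*√769)*(√10/2) = √7690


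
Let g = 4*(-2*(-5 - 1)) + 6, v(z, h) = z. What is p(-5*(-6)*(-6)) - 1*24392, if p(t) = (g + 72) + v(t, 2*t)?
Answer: -24446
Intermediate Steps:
g = 54 (g = 4*(-2*(-6)) + 6 = 4*12 + 6 = 48 + 6 = 54)
p(t) = 126 + t (p(t) = (54 + 72) + t = 126 + t)
p(-5*(-6)*(-6)) - 1*24392 = (126 - 5*(-6)*(-6)) - 1*24392 = (126 + 30*(-6)) - 24392 = (126 - 180) - 24392 = -54 - 24392 = -24446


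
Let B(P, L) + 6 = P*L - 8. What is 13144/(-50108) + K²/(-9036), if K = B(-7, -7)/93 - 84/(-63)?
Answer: -28569484799/108779407092 ≈ -0.26264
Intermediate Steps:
B(P, L) = -14 + L*P (B(P, L) = -6 + (P*L - 8) = -6 + (L*P - 8) = -6 + (-8 + L*P) = -14 + L*P)
K = 53/31 (K = (-14 - 7*(-7))/93 - 84/(-63) = (-14 + 49)*(1/93) - 84*(-1/63) = 35*(1/93) + 4/3 = 35/93 + 4/3 = 53/31 ≈ 1.7097)
13144/(-50108) + K²/(-9036) = 13144/(-50108) + (53/31)²/(-9036) = 13144*(-1/50108) + (2809/961)*(-1/9036) = -3286/12527 - 2809/8683596 = -28569484799/108779407092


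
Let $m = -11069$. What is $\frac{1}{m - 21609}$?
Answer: $- \frac{1}{32678} \approx -3.0602 \cdot 10^{-5}$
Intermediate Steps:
$\frac{1}{m - 21609} = \frac{1}{-11069 - 21609} = \frac{1}{-32678} = - \frac{1}{32678}$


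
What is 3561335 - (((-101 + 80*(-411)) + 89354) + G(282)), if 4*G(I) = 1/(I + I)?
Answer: 7907194271/2256 ≈ 3.5050e+6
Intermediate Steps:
G(I) = 1/(8*I) (G(I) = 1/(4*(I + I)) = 1/(4*((2*I))) = (1/(2*I))/4 = 1/(8*I))
3561335 - (((-101 + 80*(-411)) + 89354) + G(282)) = 3561335 - (((-101 + 80*(-411)) + 89354) + (⅛)/282) = 3561335 - (((-101 - 32880) + 89354) + (⅛)*(1/282)) = 3561335 - ((-32981 + 89354) + 1/2256) = 3561335 - (56373 + 1/2256) = 3561335 - 1*127177489/2256 = 3561335 - 127177489/2256 = 7907194271/2256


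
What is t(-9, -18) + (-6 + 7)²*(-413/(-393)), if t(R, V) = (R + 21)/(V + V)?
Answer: 94/131 ≈ 0.71756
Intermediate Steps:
t(R, V) = (21 + R)/(2*V) (t(R, V) = (21 + R)/((2*V)) = (21 + R)*(1/(2*V)) = (21 + R)/(2*V))
t(-9, -18) + (-6 + 7)²*(-413/(-393)) = (½)*(21 - 9)/(-18) + (-6 + 7)²*(-413/(-393)) = (½)*(-1/18)*12 + 1²*(-413*(-1/393)) = -⅓ + 1*(413/393) = -⅓ + 413/393 = 94/131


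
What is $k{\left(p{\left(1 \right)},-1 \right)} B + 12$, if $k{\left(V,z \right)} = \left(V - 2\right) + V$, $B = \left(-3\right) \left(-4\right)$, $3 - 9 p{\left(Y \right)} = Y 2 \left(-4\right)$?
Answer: $\frac{52}{3} \approx 17.333$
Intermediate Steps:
$p{\left(Y \right)} = \frac{1}{3} + \frac{8 Y}{9}$ ($p{\left(Y \right)} = \frac{1}{3} - \frac{Y 2 \left(-4\right)}{9} = \frac{1}{3} - \frac{2 Y \left(-4\right)}{9} = \frac{1}{3} - \frac{\left(-8\right) Y}{9} = \frac{1}{3} + \frac{8 Y}{9}$)
$B = 12$
$k{\left(V,z \right)} = -2 + 2 V$ ($k{\left(V,z \right)} = \left(-2 + V\right) + V = -2 + 2 V$)
$k{\left(p{\left(1 \right)},-1 \right)} B + 12 = \left(-2 + 2 \left(\frac{1}{3} + \frac{8}{9} \cdot 1\right)\right) 12 + 12 = \left(-2 + 2 \left(\frac{1}{3} + \frac{8}{9}\right)\right) 12 + 12 = \left(-2 + 2 \cdot \frac{11}{9}\right) 12 + 12 = \left(-2 + \frac{22}{9}\right) 12 + 12 = \frac{4}{9} \cdot 12 + 12 = \frac{16}{3} + 12 = \frac{52}{3}$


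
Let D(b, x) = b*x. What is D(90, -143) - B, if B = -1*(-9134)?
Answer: -22004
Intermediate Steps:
B = 9134
D(90, -143) - B = 90*(-143) - 1*9134 = -12870 - 9134 = -22004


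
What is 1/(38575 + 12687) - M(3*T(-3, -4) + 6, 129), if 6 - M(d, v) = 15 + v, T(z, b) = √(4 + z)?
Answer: 7074157/51262 ≈ 138.00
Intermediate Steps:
M(d, v) = -9 - v (M(d, v) = 6 - (15 + v) = 6 + (-15 - v) = -9 - v)
1/(38575 + 12687) - M(3*T(-3, -4) + 6, 129) = 1/(38575 + 12687) - (-9 - 1*129) = 1/51262 - (-9 - 129) = 1/51262 - 1*(-138) = 1/51262 + 138 = 7074157/51262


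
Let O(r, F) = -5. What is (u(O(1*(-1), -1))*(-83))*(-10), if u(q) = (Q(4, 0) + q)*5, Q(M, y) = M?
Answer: -4150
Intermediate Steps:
u(q) = 20 + 5*q (u(q) = (4 + q)*5 = 20 + 5*q)
(u(O(1*(-1), -1))*(-83))*(-10) = ((20 + 5*(-5))*(-83))*(-10) = ((20 - 25)*(-83))*(-10) = -5*(-83)*(-10) = 415*(-10) = -4150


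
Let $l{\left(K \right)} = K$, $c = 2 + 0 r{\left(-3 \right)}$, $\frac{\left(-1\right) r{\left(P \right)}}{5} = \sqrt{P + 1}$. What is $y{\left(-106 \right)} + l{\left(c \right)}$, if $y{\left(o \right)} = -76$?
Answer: $-74$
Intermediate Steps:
$r{\left(P \right)} = - 5 \sqrt{1 + P}$ ($r{\left(P \right)} = - 5 \sqrt{P + 1} = - 5 \sqrt{1 + P}$)
$c = 2$ ($c = 2 + 0 \left(- 5 \sqrt{1 - 3}\right) = 2 + 0 \left(- 5 \sqrt{-2}\right) = 2 + 0 \left(- 5 i \sqrt{2}\right) = 2 + 0 = 2$)
$y{\left(-106 \right)} + l{\left(c \right)} = -76 + 2 = -74$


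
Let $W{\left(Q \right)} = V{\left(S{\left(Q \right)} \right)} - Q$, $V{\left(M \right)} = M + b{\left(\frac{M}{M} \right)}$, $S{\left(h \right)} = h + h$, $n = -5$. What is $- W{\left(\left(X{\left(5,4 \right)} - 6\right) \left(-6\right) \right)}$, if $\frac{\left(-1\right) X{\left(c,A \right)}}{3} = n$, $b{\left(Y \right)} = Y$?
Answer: $53$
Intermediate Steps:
$X{\left(c,A \right)} = 15$ ($X{\left(c,A \right)} = \left(-3\right) \left(-5\right) = 15$)
$S{\left(h \right)} = 2 h$
$V{\left(M \right)} = 1 + M$ ($V{\left(M \right)} = M + \frac{M}{M} = M + 1 = 1 + M$)
$W{\left(Q \right)} = 1 + Q$ ($W{\left(Q \right)} = \left(1 + 2 Q\right) - Q = 1 + Q$)
$- W{\left(\left(X{\left(5,4 \right)} - 6\right) \left(-6\right) \right)} = - (1 + \left(15 - 6\right) \left(-6\right)) = - (1 + 9 \left(-6\right)) = - (1 - 54) = \left(-1\right) \left(-53\right) = 53$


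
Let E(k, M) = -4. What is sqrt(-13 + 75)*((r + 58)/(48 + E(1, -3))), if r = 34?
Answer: 23*sqrt(62)/11 ≈ 16.464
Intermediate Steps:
sqrt(-13 + 75)*((r + 58)/(48 + E(1, -3))) = sqrt(-13 + 75)*((34 + 58)/(48 - 4)) = sqrt(62)*(92/44) = sqrt(62)*(92*(1/44)) = sqrt(62)*(23/11) = 23*sqrt(62)/11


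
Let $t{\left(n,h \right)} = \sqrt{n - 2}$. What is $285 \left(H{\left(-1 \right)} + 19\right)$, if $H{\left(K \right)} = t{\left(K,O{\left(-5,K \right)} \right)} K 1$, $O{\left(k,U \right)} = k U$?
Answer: $5415 - 285 i \sqrt{3} \approx 5415.0 - 493.63 i$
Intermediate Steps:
$O{\left(k,U \right)} = U k$
$t{\left(n,h \right)} = \sqrt{-2 + n}$
$H{\left(K \right)} = K \sqrt{-2 + K}$ ($H{\left(K \right)} = \sqrt{-2 + K} K 1 = K \sqrt{-2 + K} 1 = K \sqrt{-2 + K}$)
$285 \left(H{\left(-1 \right)} + 19\right) = 285 \left(- \sqrt{-2 - 1} + 19\right) = 285 \left(- \sqrt{-3} + 19\right) = 285 \left(- i \sqrt{3} + 19\right) = 285 \left(19 - i \sqrt{3}\right) = 5415 - 285 i \sqrt{3}$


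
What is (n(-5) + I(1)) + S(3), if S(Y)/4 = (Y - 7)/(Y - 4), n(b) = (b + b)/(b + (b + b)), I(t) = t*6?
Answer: 68/3 ≈ 22.667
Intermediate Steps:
I(t) = 6*t
n(b) = 2/3 (n(b) = (2*b)/(b + 2*b) = (2*b)/((3*b)) = (2*b)*(1/(3*b)) = 2/3)
S(Y) = 4*(-7 + Y)/(-4 + Y) (S(Y) = 4*((Y - 7)/(Y - 4)) = 4*((-7 + Y)/(-4 + Y)) = 4*(-7 + Y)/(-4 + Y))
(n(-5) + I(1)) + S(3) = (2/3 + 6*1) + 4*(-7 + 3)/(-4 + 3) = (2/3 + 6) + 4*(-4)/(-1) = 20/3 + 4*(-1)*(-4) = 20/3 + 16 = 68/3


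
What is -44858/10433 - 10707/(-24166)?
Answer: -22612379/5863346 ≈ -3.8566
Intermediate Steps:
-44858/10433 - 10707/(-24166) = -44858*1/10433 - 10707*(-1/24166) = -44858/10433 + 249/562 = -22612379/5863346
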